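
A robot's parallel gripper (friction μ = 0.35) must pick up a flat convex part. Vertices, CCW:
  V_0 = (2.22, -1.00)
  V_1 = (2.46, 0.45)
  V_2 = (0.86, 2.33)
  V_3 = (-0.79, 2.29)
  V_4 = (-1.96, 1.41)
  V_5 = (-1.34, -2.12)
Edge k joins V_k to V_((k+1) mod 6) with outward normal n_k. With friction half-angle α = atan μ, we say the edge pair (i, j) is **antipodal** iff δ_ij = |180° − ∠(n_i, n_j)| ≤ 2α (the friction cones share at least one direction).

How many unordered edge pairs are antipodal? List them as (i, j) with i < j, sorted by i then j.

count = 4; pairs: (0,4), (1,4), (2,5), (3,5)

α = atan 0.35 = 19.29°;  2α = 38.58°
n_0 = (+0.9866, -0.1633)
n_1 = (+0.7615, +0.6481)
n_2 = (-0.0242, +0.9997)
n_3 = (-0.6011, +0.7992)
n_4 = (-0.9849, -0.1730)
n_5 = (+0.3001, -0.9539)
  (0,1): δ = 130.20°  ·
  (0,2): δ = 79.21°  ·
  (0,3): δ = 43.65°  ·
  (0,4): δ = 19.36°  ✓
  (0,5): δ = 116.86°  ·
  (1,2): δ = 129.01°  ·
  (1,3): δ = 93.45°  ·
  (1,4): δ = 30.44°  ✓
  (1,5): δ = 67.06°  ·
  (2,3): δ = 144.44°  ·
  (2,4): δ = 81.43°  ·
  (2,5): δ = 16.08°  ✓
  (3,4): δ = 116.99°  ·
  (3,5): δ = 19.48°  ✓
  (4,5): δ = 82.50°  ·
antipodal pairs: 4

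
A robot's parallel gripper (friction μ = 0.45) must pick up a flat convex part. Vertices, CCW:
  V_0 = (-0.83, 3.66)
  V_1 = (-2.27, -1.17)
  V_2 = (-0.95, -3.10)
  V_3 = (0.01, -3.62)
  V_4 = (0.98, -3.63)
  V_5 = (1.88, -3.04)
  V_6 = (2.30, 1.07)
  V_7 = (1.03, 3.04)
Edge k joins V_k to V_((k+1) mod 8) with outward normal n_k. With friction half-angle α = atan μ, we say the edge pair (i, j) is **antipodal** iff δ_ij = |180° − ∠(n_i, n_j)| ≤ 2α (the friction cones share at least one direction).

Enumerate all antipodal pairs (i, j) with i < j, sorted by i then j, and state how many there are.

count = 8; pairs: (0,4), (0,5), (1,5), (1,6), (1,7), (2,6), (2,7), (3,7)

α = atan 0.45 = 24.23°;  2α = 48.46°
n_0 = (-0.9583, +0.2857)
n_1 = (-0.8254, -0.5645)
n_2 = (-0.4763, -0.8793)
n_3 = (-0.0103, -0.9999)
n_4 = (+0.5483, -0.8363)
n_5 = (+0.9948, -0.1017)
n_6 = (+0.8405, +0.5418)
n_7 = (+0.3162, +0.9487)
  (0,1): δ = 129.03°  ·
  (0,2): δ = 101.84°  ·
  (0,3): δ = 73.99°  ·
  (0,4): δ = 40.15°  ✓
  (0,5): δ = 10.77°  ✓
  (0,6): δ = 49.41°  ·
  (0,7): δ = 88.17°  ·
  (1,2): δ = 152.81°  ·
  (1,3): δ = 124.96°  ·
  (1,4): δ = 91.12°  ·
  (1,5): δ = 40.20°  ✓
  (1,6): δ = 1.56°  ✓
  (1,7): δ = 37.20°  ✓
  (2,3): δ = 152.15°  ·
  (2,4): δ = 118.31°  ·
  (2,5): δ = 67.39°  ·
  (2,6): δ = 28.75°  ✓
  (2,7): δ = 10.01°  ✓
  (3,4): δ = 146.16°  ·
  (3,5): δ = 95.24°  ·
  (3,6): δ = 56.60°  ·
  (3,7): δ = 17.84°  ✓
  (4,5): δ = 129.08°  ·
  (4,6): δ = 90.44°  ·
  (4,7): δ = 51.68°  ·
  (5,6): δ = 141.36°  ·
  (5,7): δ = 102.60°  ·
  (6,7): δ = 141.24°  ·
antipodal pairs: 8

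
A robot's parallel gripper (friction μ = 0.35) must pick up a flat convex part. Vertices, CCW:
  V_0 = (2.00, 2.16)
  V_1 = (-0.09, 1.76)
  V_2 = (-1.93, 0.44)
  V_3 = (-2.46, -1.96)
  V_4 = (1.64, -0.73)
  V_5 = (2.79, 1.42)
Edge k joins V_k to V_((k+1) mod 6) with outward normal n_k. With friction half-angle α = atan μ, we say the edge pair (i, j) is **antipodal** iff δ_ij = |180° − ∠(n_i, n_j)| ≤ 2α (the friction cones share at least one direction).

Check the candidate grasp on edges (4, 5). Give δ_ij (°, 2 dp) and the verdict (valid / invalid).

α = atan 0.35 = 19.29°;  2α = 38.58°
edge 4: e_4 = (+1.15, +2.15);  n_4 = (+0.8818, -0.4717)
edge 5: e_5 = (-0.79, +0.74);  n_5 = (+0.6836, +0.7298)
∠(n_4, n_5) = 75.01°
δ = |180° − 75.01°| = 104.99°
104.99° > 2α = 38.58°  →  invalid

δ = 104.99°, invalid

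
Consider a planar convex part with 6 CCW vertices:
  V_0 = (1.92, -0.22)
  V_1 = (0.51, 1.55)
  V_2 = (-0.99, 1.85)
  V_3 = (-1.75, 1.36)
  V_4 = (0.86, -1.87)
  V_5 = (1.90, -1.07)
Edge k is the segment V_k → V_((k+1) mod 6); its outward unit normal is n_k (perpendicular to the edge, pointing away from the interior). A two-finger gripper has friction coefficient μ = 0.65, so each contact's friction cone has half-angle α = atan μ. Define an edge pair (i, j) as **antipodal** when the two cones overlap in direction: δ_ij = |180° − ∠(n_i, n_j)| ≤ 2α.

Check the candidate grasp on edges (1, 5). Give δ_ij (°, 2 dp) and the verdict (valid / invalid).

δ = 99.96°, invalid

α = atan 0.65 = 33.02°;  2α = 66.05°
edge 1: e_1 = (-1.50, +0.30);  n_1 = (+0.1961, +0.9806)
edge 5: e_5 = (+0.02, +0.85);  n_5 = (+0.9997, -0.0235)
∠(n_1, n_5) = 80.04°
δ = |180° − 80.04°| = 99.96°
99.96° > 2α = 66.05°  →  invalid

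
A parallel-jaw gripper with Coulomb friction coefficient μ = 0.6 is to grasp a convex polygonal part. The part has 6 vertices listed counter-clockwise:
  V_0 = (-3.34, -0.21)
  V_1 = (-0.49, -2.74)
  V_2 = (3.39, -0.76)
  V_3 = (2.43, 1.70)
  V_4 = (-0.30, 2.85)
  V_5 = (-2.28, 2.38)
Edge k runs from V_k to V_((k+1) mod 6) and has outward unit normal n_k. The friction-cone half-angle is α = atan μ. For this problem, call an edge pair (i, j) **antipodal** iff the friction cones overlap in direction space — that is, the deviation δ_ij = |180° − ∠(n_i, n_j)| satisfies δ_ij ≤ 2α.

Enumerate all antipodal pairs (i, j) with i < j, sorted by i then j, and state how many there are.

α = atan 0.6 = 30.96°;  2α = 61.93°
n_0 = (-0.6639, -0.7478)
n_1 = (+0.4545, -0.8907)
n_2 = (+0.9316, +0.3635)
n_3 = (+0.3882, +0.9216)
n_4 = (-0.2310, +0.9730)
n_5 = (-0.9255, +0.3788)
  (0,1): δ = 111.37°  ·
  (0,2): δ = 27.09°  ✓
  (0,3): δ = 18.75°  ✓
  (0,4): δ = 54.95°  ✓
  (0,5): δ = 109.34°  ·
  (1,2): δ = 95.72°  ·
  (1,3): δ = 49.88°  ✓
  (1,4): δ = 13.68°  ✓
  (1,5): δ = 40.71°  ✓
  (2,3): δ = 134.16°  ·
  (2,4): δ = 97.96°  ·
  (2,5): δ = 43.58°  ✓
  (3,4): δ = 143.80°  ·
  (3,5): δ = 89.41°  ·
  (4,5): δ = 125.61°  ·
antipodal pairs: 7

count = 7; pairs: (0,2), (0,3), (0,4), (1,3), (1,4), (1,5), (2,5)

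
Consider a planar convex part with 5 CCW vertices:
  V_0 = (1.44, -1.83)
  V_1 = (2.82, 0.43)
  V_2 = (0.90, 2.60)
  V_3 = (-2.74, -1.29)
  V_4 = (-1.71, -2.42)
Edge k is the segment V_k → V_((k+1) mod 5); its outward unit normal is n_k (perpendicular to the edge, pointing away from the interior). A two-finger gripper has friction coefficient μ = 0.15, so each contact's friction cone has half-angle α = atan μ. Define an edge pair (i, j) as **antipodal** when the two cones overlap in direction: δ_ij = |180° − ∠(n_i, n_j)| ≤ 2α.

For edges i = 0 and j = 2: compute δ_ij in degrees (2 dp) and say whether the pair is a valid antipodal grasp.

δ = 11.69°, valid

α = atan 0.15 = 8.53°;  2α = 17.06°
edge 0: e_0 = (+1.38, +2.26);  n_0 = (+0.8535, -0.5211)
edge 2: e_2 = (-3.64, -3.89);  n_2 = (-0.7302, +0.6833)
∠(n_0, n_2) = 168.31°
δ = |180° − 168.31°| = 11.69°
11.69° ≤ 2α = 17.06°  →  valid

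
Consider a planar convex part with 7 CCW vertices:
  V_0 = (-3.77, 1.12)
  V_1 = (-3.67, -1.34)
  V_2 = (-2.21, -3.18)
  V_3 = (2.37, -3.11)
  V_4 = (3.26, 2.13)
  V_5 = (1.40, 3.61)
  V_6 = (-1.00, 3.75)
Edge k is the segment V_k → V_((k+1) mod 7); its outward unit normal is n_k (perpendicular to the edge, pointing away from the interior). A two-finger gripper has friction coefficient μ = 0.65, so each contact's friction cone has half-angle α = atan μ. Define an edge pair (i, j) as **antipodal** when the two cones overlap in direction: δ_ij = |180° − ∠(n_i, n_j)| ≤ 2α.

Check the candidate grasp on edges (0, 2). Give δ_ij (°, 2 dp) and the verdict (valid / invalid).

δ = 91.45°, invalid

α = atan 0.65 = 33.02°;  2α = 66.05°
edge 0: e_0 = (+0.10, -2.46);  n_0 = (-0.9992, -0.0406)
edge 2: e_2 = (+4.58, +0.07);  n_2 = (+0.0153, -0.9999)
∠(n_0, n_2) = 88.55°
δ = |180° − 88.55°| = 91.45°
91.45° > 2α = 66.05°  →  invalid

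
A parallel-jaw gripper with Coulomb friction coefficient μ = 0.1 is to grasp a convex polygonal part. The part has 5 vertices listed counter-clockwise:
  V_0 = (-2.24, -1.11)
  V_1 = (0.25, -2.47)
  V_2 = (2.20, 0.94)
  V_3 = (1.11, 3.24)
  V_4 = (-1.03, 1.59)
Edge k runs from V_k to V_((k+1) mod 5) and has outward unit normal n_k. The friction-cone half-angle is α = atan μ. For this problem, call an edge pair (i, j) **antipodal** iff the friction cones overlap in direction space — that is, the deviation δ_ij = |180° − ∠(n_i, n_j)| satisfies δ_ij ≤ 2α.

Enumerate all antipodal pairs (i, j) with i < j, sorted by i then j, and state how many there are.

α = atan 0.1 = 5.71°;  2α = 11.42°
n_0 = (-0.4793, -0.8776)
n_1 = (+0.8681, -0.4964)
n_2 = (+0.9037, +0.4283)
n_3 = (-0.6106, +0.7919)
n_4 = (-0.9126, +0.4090)
  (0,1): δ = 91.12°  ·
  (0,2): δ = 36.00°  ·
  (0,3): δ = 66.28°  ·
  (0,4): δ = 94.50°  ·
  (1,2): δ = 124.88°  ·
  (1,3): δ = 22.60°  ·
  (1,4): δ = 5.62°  ✓
  (2,3): δ = 77.72°  ·
  (2,4): δ = 49.50°  ·
  (3,4): δ = 151.77°  ·
antipodal pairs: 1

count = 1; pairs: (1,4)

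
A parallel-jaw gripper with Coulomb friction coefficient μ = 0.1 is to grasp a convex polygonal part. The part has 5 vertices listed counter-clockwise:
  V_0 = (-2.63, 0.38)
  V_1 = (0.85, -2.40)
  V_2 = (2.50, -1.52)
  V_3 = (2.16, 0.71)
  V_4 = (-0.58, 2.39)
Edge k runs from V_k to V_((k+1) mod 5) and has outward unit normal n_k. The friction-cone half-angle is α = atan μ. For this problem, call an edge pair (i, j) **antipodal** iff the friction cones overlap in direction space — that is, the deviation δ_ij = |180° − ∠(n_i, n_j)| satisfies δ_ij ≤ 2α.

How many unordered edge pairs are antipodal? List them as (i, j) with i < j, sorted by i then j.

α = atan 0.1 = 5.71°;  2α = 11.42°
n_0 = (-0.6241, -0.7813)
n_1 = (+0.4706, -0.8824)
n_2 = (+0.9886, +0.1507)
n_3 = (+0.5227, +0.8525)
n_4 = (-0.7001, +0.7140)
  (0,1): δ = 113.31°  ·
  (0,2): δ = 42.71°  ·
  (0,3): δ = 7.11°  ✓
  (0,4): δ = 83.06°  ·
  (1,2): δ = 109.40°  ·
  (1,3): δ = 59.59°  ·
  (1,4): δ = 16.36°  ·
  (2,3): δ = 130.18°  ·
  (2,4): δ = 54.23°  ·
  (3,4): δ = 104.05°  ·
antipodal pairs: 1

count = 1; pairs: (0,3)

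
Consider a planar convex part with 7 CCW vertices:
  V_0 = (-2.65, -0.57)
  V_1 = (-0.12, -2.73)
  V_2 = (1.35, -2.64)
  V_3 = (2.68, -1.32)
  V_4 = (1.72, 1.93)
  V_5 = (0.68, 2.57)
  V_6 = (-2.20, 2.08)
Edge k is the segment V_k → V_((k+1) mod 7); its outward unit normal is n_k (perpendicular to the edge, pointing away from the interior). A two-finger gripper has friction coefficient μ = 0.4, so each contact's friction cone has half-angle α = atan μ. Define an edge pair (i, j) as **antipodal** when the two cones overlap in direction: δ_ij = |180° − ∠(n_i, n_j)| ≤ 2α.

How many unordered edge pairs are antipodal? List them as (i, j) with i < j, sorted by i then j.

α = atan 0.4 = 21.80°;  2α = 43.60°
n_0 = (-0.6493, -0.7605)
n_1 = (+0.0611, -0.9981)
n_2 = (+0.7044, -0.7098)
n_3 = (+0.9590, +0.2833)
n_4 = (+0.5241, +0.8517)
n_5 = (-0.1677, +0.9858)
n_6 = (-0.9859, +0.1674)
  (0,1): δ = 136.01°  ·
  (0,2): δ = 94.73°  ·
  (0,3): δ = 33.05°  ✓
  (0,4): δ = 8.88°  ✓
  (0,5): δ = 50.14°  ·
  (0,6): δ = 120.85°  ·
  (1,2): δ = 138.72°  ·
  (1,3): δ = 77.05°  ·
  (1,4): δ = 35.11°  ✓
  (1,5): δ = 6.15°  ✓
  (1,6): δ = 76.86°  ·
  (2,3): δ = 118.33°  ·
  (2,4): δ = 76.39°  ·
  (2,5): δ = 35.13°  ✓
  (2,6): δ = 35.58°  ✓
  (3,4): δ = 138.06°  ·
  (3,5): δ = 96.80°  ·
  (3,6): δ = 26.09°  ✓
  (4,5): δ = 138.74°  ·
  (4,6): δ = 68.03°  ·
  (5,6): δ = 109.29°  ·
antipodal pairs: 7

count = 7; pairs: (0,3), (0,4), (1,4), (1,5), (2,5), (2,6), (3,6)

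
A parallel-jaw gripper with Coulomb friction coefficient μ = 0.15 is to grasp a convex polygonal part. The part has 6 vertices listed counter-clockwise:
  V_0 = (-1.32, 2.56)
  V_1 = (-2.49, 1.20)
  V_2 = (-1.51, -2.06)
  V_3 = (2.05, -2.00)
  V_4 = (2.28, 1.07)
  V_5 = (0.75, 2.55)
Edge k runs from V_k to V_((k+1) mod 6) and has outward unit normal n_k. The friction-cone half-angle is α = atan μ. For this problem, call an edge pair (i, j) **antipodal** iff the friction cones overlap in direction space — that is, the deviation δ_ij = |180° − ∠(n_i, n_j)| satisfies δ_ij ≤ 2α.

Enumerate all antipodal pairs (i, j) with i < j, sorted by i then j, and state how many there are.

count = 1; pairs: (2,5)

α = atan 0.15 = 8.53°;  2α = 17.06°
n_0 = (-0.7581, +0.6522)
n_1 = (-0.9577, -0.2879)
n_2 = (+0.0169, -0.9999)
n_3 = (+0.9972, -0.0747)
n_4 = (+0.6953, +0.7188)
n_5 = (+0.0048, +1.0000)
  (0,1): δ = 122.56°  ·
  (0,2): δ = 48.33°  ·
  (0,3): δ = 36.42°  ·
  (0,4): δ = 86.66°  ·
  (0,5): δ = 130.43°  ·
  (1,2): δ = 105.77°  ·
  (1,3): δ = 21.02°  ·
  (1,4): δ = 29.22°  ·
  (1,5): δ = 72.99°  ·
  (2,3): δ = 95.25°  ·
  (2,4): δ = 45.01°  ·
  (2,5): δ = 1.24°  ✓
  (3,4): δ = 129.76°  ·
  (3,5): δ = 85.99°  ·
  (4,5): δ = 136.23°  ·
antipodal pairs: 1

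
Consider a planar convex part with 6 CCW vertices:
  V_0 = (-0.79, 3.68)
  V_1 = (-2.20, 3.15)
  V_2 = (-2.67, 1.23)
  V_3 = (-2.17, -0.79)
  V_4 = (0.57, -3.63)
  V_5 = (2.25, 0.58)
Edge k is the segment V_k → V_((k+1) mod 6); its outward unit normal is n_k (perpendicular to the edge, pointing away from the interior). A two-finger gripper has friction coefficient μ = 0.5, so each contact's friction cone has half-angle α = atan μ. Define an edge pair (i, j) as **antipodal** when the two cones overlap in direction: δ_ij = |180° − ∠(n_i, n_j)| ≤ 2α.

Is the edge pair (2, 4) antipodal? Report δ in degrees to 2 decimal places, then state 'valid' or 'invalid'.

δ = 35.66°, valid

α = atan 0.5 = 26.57°;  2α = 53.13°
edge 2: e_2 = (+0.50, -2.02);  n_2 = (-0.9707, -0.2403)
edge 4: e_4 = (+1.68, +4.21);  n_4 = (+0.9288, -0.3706)
∠(n_2, n_4) = 144.34°
δ = |180° − 144.34°| = 35.66°
35.66° ≤ 2α = 53.13°  →  valid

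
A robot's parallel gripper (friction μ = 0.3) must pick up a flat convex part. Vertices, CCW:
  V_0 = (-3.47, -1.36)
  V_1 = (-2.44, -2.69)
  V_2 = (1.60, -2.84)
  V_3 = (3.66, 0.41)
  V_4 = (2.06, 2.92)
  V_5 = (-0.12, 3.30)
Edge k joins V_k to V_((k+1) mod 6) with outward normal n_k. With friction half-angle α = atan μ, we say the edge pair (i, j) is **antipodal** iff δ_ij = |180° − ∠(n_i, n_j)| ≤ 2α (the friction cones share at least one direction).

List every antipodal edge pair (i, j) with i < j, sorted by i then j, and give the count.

α = atan 0.3 = 16.70°;  2α = 33.40°
n_0 = (-0.7906, -0.6123)
n_1 = (-0.0371, -0.9993)
n_2 = (+0.8446, -0.5354)
n_3 = (+0.8432, +0.5375)
n_4 = (+0.1717, +0.9851)
n_5 = (-0.8120, +0.5837)
  (0,1): δ = 129.88°  ·
  (0,2): δ = 70.12°  ·
  (0,3): δ = 5.24°  ✓
  (0,4): δ = 42.36°  ·
  (0,5): δ = 106.53°  ·
  (1,2): δ = 120.24°  ·
  (1,3): δ = 55.36°  ·
  (1,4): δ = 7.76°  ✓
  (1,5): δ = 56.41°  ·
  (2,3): δ = 115.12°  ·
  (2,4): δ = 67.52°  ·
  (2,5): δ = 3.34°  ✓
  (3,4): δ = 132.40°  ·
  (3,5): δ = 68.23°  ·
  (4,5): δ = 115.82°  ·
antipodal pairs: 3

count = 3; pairs: (0,3), (1,4), (2,5)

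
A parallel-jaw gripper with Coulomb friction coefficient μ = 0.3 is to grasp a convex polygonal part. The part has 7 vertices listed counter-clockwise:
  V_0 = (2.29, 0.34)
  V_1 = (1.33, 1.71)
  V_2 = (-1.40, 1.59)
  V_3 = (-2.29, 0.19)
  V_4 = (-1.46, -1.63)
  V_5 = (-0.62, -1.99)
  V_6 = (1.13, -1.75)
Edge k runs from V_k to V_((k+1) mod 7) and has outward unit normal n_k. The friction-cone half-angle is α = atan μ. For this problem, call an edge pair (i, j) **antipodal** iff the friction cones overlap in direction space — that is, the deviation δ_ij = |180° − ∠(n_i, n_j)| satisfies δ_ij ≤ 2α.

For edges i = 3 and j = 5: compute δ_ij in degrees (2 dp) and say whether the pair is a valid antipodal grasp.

α = atan 0.3 = 16.70°;  2α = 33.40°
edge 3: e_3 = (+0.83, -1.82);  n_3 = (-0.9099, -0.4149)
edge 5: e_5 = (+1.75, +0.24);  n_5 = (+0.1359, -0.9907)
∠(n_3, n_5) = 73.29°
δ = |180° − 73.29°| = 106.71°
106.71° > 2α = 33.40°  →  invalid

δ = 106.71°, invalid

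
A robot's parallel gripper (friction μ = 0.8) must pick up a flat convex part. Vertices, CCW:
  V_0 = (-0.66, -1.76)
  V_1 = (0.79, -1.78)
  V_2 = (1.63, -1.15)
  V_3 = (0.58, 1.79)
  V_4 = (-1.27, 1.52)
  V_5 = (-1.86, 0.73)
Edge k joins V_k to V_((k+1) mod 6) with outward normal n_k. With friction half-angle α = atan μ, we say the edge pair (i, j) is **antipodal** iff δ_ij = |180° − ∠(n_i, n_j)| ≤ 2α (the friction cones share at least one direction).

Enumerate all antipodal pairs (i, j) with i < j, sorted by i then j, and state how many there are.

α = atan 0.8 = 38.66°;  2α = 77.32°
n_0 = (-0.0138, -0.9999)
n_1 = (+0.6000, -0.8000)
n_2 = (+0.9417, +0.3363)
n_3 = (-0.1444, +0.9895)
n_4 = (-0.8012, +0.5984)
n_5 = (-0.9008, -0.4341)
  (0,1): δ = 142.34°  ·
  (0,2): δ = 69.56°  ✓
  (0,3): δ = 9.09°  ✓
  (0,4): δ = 54.04°  ✓
  (0,5): δ = 116.52°  ·
  (1,2): δ = 107.22°  ·
  (1,3): δ = 28.57°  ✓
  (1,4): δ = 16.38°  ✓
  (1,5): δ = 78.86°  ·
  (2,3): δ = 101.35°  ·
  (2,4): δ = 56.41°  ✓
  (2,5): δ = 6.08°  ✓
  (3,4): δ = 135.06°  ·
  (3,5): δ = 72.57°  ✓
  (4,5): δ = 117.52°  ·
antipodal pairs: 8

count = 8; pairs: (0,2), (0,3), (0,4), (1,3), (1,4), (2,4), (2,5), (3,5)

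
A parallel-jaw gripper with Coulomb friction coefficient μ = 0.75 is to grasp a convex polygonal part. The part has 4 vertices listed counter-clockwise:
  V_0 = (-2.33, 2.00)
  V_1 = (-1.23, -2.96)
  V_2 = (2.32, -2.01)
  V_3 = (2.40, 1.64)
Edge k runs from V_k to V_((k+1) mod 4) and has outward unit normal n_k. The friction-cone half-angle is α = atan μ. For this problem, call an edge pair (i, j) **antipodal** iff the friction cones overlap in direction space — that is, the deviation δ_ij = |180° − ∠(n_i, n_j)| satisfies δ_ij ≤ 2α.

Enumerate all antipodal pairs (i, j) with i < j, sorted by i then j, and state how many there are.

count = 3; pairs: (0,2), (0,3), (1,3)

α = atan 0.75 = 36.87°;  2α = 73.74°
n_0 = (-0.9763, -0.2165)
n_1 = (+0.2585, -0.9660)
n_2 = (+0.9998, -0.0219)
n_3 = (+0.0759, +0.9971)
  (0,1): δ = 87.52°  ·
  (0,2): δ = 13.76°  ✓
  (0,3): δ = 73.14°  ✓
  (1,2): δ = 106.24°  ·
  (1,3): δ = 19.33°  ✓
  (2,3): δ = 93.10°  ·
antipodal pairs: 3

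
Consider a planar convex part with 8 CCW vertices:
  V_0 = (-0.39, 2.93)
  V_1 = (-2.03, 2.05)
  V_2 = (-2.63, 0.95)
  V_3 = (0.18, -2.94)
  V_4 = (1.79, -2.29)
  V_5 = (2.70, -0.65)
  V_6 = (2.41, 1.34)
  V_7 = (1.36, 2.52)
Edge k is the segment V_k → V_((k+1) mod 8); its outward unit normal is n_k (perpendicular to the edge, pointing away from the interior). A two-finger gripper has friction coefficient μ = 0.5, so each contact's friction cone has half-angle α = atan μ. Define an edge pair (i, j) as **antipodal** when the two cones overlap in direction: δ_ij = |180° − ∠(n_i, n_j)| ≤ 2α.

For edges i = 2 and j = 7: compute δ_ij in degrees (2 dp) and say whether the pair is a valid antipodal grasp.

δ = 40.97°, valid

α = atan 0.5 = 26.57°;  2α = 53.13°
edge 2: e_2 = (+2.81, -3.89);  n_2 = (-0.8106, -0.5856)
edge 7: e_7 = (-1.75, +0.41);  n_7 = (+0.2281, +0.9736)
∠(n_2, n_7) = 139.03°
δ = |180° − 139.03°| = 40.97°
40.97° ≤ 2α = 53.13°  →  valid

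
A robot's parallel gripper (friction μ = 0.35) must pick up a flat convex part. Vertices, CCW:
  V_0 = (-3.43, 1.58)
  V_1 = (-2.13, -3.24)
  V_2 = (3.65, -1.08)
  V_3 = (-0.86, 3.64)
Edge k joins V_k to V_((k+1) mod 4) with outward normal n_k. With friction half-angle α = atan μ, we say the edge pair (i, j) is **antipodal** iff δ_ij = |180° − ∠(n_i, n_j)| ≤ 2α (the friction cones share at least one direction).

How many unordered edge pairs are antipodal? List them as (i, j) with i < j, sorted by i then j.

count = 2; pairs: (0,2), (1,3)

α = atan 0.35 = 19.29°;  2α = 38.58°
n_0 = (-0.9655, -0.2604)
n_1 = (+0.3501, -0.9367)
n_2 = (+0.7230, +0.6908)
n_3 = (-0.6254, +0.7803)
  (0,1): δ = 84.60°  ·
  (0,2): δ = 28.60°  ✓
  (0,3): δ = 113.62°  ·
  (1,2): δ = 66.79°  ·
  (1,3): δ = 18.22°  ✓
  (2,3): δ = 94.98°  ·
antipodal pairs: 2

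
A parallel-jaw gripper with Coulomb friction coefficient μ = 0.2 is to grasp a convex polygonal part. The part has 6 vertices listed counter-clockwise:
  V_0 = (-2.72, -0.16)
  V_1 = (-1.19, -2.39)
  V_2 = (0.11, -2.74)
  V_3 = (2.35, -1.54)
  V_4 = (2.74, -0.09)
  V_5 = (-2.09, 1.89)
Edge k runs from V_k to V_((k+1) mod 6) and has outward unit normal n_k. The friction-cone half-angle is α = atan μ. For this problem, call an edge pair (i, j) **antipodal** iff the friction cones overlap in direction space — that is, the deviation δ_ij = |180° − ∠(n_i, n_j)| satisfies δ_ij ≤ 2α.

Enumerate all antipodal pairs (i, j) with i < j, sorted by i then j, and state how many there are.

α = atan 0.2 = 11.31°;  2α = 22.62°
n_0 = (-0.8246, -0.5657)
n_1 = (-0.2600, -0.9656)
n_2 = (+0.4722, -0.8815)
n_3 = (+0.9657, -0.2597)
n_4 = (+0.3793, +0.9253)
n_5 = (-0.9559, +0.2938)
  (0,1): δ = 139.52°  ·
  (0,2): δ = 96.28°  ·
  (0,3): δ = 49.51°  ·
  (0,4): δ = 33.26°  ·
  (0,5): δ = 128.46°  ·
  (1,2): δ = 136.75°  ·
  (1,3): δ = 89.99°  ·
  (1,4): δ = 7.22°  ✓
  (1,5): δ = 87.99°  ·
  (2,3): δ = 133.23°  ·
  (2,4): δ = 50.47°  ·
  (2,5): δ = 44.74°  ·
  (3,4): δ = 97.24°  ·
  (3,5): δ = 2.03°  ✓
  (4,5): δ = 84.79°  ·
antipodal pairs: 2

count = 2; pairs: (1,4), (3,5)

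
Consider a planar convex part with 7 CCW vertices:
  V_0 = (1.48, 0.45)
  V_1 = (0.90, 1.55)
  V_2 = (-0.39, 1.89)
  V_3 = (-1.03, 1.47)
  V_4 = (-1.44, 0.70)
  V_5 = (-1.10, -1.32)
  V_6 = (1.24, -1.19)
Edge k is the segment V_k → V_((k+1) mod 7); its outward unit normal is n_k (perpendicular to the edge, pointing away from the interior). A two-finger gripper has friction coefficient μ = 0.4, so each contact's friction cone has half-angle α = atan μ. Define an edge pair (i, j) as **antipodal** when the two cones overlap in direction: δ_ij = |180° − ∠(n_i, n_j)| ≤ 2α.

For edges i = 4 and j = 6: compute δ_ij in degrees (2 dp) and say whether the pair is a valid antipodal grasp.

δ = 17.88°, valid

α = atan 0.4 = 21.80°;  2α = 43.60°
edge 4: e_4 = (+0.34, -2.02);  n_4 = (-0.9861, -0.1660)
edge 6: e_6 = (+0.24, +1.64);  n_6 = (+0.9895, -0.1448)
∠(n_4, n_6) = 162.12°
δ = |180° − 162.12°| = 17.88°
17.88° ≤ 2α = 43.60°  →  valid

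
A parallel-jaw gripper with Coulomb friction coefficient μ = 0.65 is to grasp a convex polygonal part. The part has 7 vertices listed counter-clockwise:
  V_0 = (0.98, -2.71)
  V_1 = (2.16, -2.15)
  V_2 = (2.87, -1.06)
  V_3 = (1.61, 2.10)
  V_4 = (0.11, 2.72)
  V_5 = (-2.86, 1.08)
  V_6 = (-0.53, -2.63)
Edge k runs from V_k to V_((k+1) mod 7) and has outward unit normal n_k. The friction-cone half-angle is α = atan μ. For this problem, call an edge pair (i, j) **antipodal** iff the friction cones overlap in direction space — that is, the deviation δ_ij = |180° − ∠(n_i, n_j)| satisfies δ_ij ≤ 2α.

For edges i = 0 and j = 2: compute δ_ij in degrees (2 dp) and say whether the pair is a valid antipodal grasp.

α = atan 0.65 = 33.02°;  2α = 66.05°
edge 0: e_0 = (+1.18, +0.56);  n_0 = (+0.4287, -0.9034)
edge 2: e_2 = (-1.26, +3.16);  n_2 = (+0.9289, +0.3704)
∠(n_0, n_2) = 86.35°
δ = |180° − 86.35°| = 93.65°
93.65° > 2α = 66.05°  →  invalid

δ = 93.65°, invalid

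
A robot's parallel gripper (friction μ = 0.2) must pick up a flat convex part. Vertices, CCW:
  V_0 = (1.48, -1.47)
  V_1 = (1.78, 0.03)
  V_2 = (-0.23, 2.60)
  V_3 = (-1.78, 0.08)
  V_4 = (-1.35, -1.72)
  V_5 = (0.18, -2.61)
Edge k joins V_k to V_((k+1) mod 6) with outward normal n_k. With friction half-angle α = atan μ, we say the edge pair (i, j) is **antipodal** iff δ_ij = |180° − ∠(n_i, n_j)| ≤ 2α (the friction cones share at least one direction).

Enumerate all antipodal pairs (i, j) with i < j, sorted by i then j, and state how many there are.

count = 3; pairs: (0,2), (1,4), (2,5)

α = atan 0.2 = 11.31°;  2α = 22.62°
n_0 = (+0.9806, -0.1961)
n_1 = (+0.7877, +0.6161)
n_2 = (-0.8518, +0.5239)
n_3 = (-0.9726, -0.2324)
n_4 = (-0.5028, -0.8644)
n_5 = (+0.6593, -0.7519)
  (0,1): δ = 130.66°  ·
  (0,2): δ = 20.28°  ✓
  (0,3): δ = 24.75°  ·
  (0,4): δ = 71.12°  ·
  (0,5): δ = 142.56°  ·
  (1,2): δ = 69.62°  ·
  (1,3): δ = 24.59°  ·
  (1,4): δ = 21.78°  ✓
  (1,5): δ = 93.22°  ·
  (2,3): δ = 134.97°  ·
  (2,4): δ = 88.59°  ·
  (2,5): δ = 17.16°  ✓
  (3,4): δ = 133.62°  ·
  (3,5): δ = 62.19°  ·
  (4,5): δ = 108.57°  ·
antipodal pairs: 3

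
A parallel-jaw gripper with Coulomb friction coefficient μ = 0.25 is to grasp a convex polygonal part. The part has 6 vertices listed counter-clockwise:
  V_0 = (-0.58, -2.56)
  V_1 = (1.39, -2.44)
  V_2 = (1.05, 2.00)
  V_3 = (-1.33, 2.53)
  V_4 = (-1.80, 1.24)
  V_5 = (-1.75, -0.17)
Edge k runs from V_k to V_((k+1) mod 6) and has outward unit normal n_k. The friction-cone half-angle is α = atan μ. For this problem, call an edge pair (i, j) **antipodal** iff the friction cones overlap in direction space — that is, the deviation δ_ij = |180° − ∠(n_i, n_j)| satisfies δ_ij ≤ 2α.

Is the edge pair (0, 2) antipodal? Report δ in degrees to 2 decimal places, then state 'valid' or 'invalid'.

α = atan 0.25 = 14.04°;  2α = 28.07°
edge 0: e_0 = (+1.97, +0.12);  n_0 = (+0.0608, -0.9981)
edge 2: e_2 = (-2.38, +0.53);  n_2 = (+0.2174, +0.9761)
∠(n_0, n_2) = 163.96°
δ = |180° − 163.96°| = 16.04°
16.04° ≤ 2α = 28.07°  →  valid

δ = 16.04°, valid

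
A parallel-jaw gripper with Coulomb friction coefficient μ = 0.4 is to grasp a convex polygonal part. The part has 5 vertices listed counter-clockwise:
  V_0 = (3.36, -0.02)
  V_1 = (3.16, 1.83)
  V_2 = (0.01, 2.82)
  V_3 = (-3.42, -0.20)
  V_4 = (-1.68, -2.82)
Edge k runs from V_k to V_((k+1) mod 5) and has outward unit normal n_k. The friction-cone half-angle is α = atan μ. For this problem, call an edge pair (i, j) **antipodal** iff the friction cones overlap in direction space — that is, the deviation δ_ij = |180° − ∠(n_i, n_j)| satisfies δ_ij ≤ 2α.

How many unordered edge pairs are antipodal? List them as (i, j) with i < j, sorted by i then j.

α = atan 0.4 = 21.80°;  2α = 43.60°
n_0 = (+0.9942, +0.1075)
n_1 = (+0.2998, +0.9540)
n_2 = (-0.6608, +0.7505)
n_3 = (-0.8330, -0.5532)
n_4 = (+0.4856, -0.8742)
  (0,1): δ = 113.62°  ·
  (0,2): δ = 54.81°  ·
  (0,3): δ = 27.42°  ✓
  (0,4): δ = 112.88°  ·
  (1,2): δ = 121.19°  ·
  (1,3): δ = 38.96°  ✓
  (1,4): δ = 46.50°  ·
  (2,3): δ = 97.77°  ·
  (2,4): δ = 12.31°  ✓
  (3,4): δ = 94.53°  ·
antipodal pairs: 3

count = 3; pairs: (0,3), (1,3), (2,4)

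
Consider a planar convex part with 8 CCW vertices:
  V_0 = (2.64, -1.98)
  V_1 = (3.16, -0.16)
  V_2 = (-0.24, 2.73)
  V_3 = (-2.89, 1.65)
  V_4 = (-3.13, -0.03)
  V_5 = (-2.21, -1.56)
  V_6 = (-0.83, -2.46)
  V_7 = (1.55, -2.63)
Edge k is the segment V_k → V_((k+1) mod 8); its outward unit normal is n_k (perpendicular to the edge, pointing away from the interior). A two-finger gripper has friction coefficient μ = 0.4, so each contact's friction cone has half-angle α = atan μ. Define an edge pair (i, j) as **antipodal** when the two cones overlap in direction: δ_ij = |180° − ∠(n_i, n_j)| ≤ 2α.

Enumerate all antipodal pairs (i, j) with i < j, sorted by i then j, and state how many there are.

α = atan 0.4 = 21.80°;  2α = 43.60°
n_0 = (+0.9615, -0.2747)
n_1 = (+0.6476, +0.7619)
n_2 = (-0.3774, +0.9260)
n_3 = (-0.9899, +0.1414)
n_4 = (-0.8570, -0.5153)
n_5 = (-0.5463, -0.8376)
n_6 = (-0.0712, -0.9975)
n_7 = (+0.5122, -0.8589)
  (0,1): δ = 114.42°  ·
  (0,2): δ = 51.88°  ·
  (0,3): δ = 7.82°  ✓
  (0,4): δ = 46.96°  ·
  (0,5): δ = 72.83°  ·
  (0,6): δ = 101.86°  ·
  (0,7): δ = 136.75°  ·
  (1,2): δ = 117.46°  ·
  (1,3): δ = 57.77°  ·
  (1,4): δ = 18.62°  ✓
  (1,5): δ = 7.25°  ✓
  (1,6): δ = 36.28°  ✓
  (1,7): δ = 71.17°  ·
  (2,3): δ = 120.30°  ·
  (2,4): δ = 81.15°  ·
  (2,5): δ = 55.28°  ·
  (2,6): δ = 26.26°  ✓
  (2,7): δ = 8.64°  ✓
  (3,4): δ = 140.85°  ·
  (3,5): δ = 114.98°  ·
  (3,6): δ = 85.96°  ·
  (3,7): δ = 51.06°  ·
  (4,5): δ = 154.13°  ·
  (4,6): δ = 125.10°  ·
  (4,7): δ = 90.21°  ·
  (5,6): δ = 150.97°  ·
  (5,7): δ = 116.08°  ·
  (6,7): δ = 145.11°  ·
antipodal pairs: 6

count = 6; pairs: (0,3), (1,4), (1,5), (1,6), (2,6), (2,7)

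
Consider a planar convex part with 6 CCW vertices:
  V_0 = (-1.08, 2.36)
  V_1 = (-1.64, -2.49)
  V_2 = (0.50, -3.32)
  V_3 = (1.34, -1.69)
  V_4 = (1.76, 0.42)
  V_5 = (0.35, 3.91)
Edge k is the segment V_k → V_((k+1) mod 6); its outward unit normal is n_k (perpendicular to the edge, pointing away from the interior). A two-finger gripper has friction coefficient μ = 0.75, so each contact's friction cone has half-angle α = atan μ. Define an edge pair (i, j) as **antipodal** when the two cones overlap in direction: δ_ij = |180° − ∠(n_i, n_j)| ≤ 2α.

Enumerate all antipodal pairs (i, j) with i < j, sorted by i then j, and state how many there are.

α = atan 0.75 = 36.87°;  2α = 73.74°
n_0 = (-0.9934, +0.1147)
n_1 = (-0.3616, -0.9323)
n_2 = (+0.8889, -0.4581)
n_3 = (+0.9808, -0.1952)
n_4 = (+0.9272, +0.3746)
n_5 = (-0.7350, +0.6781)
  (0,1): δ = 104.61°  ·
  (0,2): δ = 20.68°  ✓
  (0,3): δ = 4.67°  ✓
  (0,4): δ = 28.59°  ✓
  (0,5): δ = 143.89°  ·
  (1,2): δ = 96.06°  ·
  (1,3): δ = 80.06°  ·
  (1,4): δ = 46.80°  ✓
  (1,5): δ = 68.50°  ✓
  (2,3): δ = 163.99°  ·
  (2,4): δ = 130.74°  ·
  (2,5): δ = 15.43°  ✓
  (3,4): δ = 146.74°  ·
  (3,5): δ = 31.44°  ✓
  (4,5): δ = 64.69°  ✓
antipodal pairs: 8

count = 8; pairs: (0,2), (0,3), (0,4), (1,4), (1,5), (2,5), (3,5), (4,5)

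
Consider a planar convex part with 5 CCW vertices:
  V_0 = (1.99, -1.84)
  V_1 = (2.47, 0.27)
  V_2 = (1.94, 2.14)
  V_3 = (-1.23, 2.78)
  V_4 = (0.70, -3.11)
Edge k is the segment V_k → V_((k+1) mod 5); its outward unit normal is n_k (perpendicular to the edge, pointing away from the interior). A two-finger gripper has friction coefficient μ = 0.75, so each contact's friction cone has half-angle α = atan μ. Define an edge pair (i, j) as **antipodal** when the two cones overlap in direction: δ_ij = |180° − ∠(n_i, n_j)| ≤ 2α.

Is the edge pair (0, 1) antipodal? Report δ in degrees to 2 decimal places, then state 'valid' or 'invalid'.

δ = 151.36°, invalid

α = atan 0.75 = 36.87°;  2α = 73.74°
edge 0: e_0 = (+0.48, +2.11);  n_0 = (+0.9751, -0.2218)
edge 1: e_1 = (-0.53, +1.87);  n_1 = (+0.9621, +0.2727)
∠(n_0, n_1) = 28.64°
δ = |180° − 28.64°| = 151.36°
151.36° > 2α = 73.74°  →  invalid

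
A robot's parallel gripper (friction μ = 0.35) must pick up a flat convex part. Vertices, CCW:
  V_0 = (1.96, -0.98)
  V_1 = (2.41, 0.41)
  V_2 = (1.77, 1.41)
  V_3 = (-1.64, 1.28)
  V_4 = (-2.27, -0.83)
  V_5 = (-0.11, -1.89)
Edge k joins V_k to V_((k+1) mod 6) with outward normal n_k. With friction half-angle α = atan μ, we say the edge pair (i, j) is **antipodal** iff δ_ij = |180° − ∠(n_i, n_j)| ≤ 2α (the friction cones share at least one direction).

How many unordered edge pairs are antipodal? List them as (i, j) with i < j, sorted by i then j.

α = atan 0.35 = 19.29°;  2α = 38.58°
n_0 = (+0.9514, -0.3080)
n_1 = (+0.8423, +0.5391)
n_2 = (-0.0381, +0.9993)
n_3 = (-0.9582, +0.2861)
n_4 = (-0.4406, -0.8977)
n_5 = (+0.4024, -0.9154)
  (0,1): δ = 129.44°  ·
  (0,2): δ = 69.88°  ·
  (0,3): δ = 1.31°  ✓
  (0,4): δ = 81.80°  ·
  (0,5): δ = 131.67°  ·
  (1,2): δ = 120.44°  ·
  (1,3): δ = 49.24°  ·
  (1,4): δ = 31.24°  ✓
  (1,5): δ = 81.11°  ·
  (2,3): δ = 108.81°  ·
  (2,4): δ = 28.32°  ✓
  (2,5): δ = 21.55°  ✓
  (3,4): δ = 99.51°  ·
  (3,5): δ = 49.64°  ·
  (4,5): δ = 130.13°  ·
antipodal pairs: 4

count = 4; pairs: (0,3), (1,4), (2,4), (2,5)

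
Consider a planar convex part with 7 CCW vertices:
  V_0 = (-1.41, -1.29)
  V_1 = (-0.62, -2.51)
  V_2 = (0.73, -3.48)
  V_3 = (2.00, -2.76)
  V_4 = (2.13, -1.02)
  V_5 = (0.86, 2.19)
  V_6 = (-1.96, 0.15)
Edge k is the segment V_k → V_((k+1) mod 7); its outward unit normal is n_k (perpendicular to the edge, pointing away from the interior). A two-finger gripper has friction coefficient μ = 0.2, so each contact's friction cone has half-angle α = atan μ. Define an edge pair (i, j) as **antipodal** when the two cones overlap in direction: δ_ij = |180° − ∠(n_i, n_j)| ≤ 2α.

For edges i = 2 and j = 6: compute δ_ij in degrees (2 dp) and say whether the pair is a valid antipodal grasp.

δ = 81.35°, invalid

α = atan 0.2 = 11.31°;  2α = 22.62°
edge 2: e_2 = (+1.27, +0.72);  n_2 = (+0.4932, -0.8699)
edge 6: e_6 = (+0.55, -1.44);  n_6 = (-0.9342, -0.3568)
∠(n_2, n_6) = 98.65°
δ = |180° − 98.65°| = 81.35°
81.35° > 2α = 22.62°  →  invalid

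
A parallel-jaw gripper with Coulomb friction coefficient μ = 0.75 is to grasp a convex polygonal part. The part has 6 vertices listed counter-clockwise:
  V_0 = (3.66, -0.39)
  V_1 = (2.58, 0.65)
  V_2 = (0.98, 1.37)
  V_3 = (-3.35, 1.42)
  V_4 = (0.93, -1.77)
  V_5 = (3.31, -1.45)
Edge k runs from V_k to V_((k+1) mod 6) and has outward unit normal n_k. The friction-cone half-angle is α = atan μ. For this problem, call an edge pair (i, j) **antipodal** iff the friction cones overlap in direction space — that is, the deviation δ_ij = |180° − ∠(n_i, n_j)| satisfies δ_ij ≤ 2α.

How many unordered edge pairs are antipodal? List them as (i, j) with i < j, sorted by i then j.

count = 8; pairs: (0,3), (0,4), (1,3), (1,4), (2,3), (2,4), (2,5), (3,5)

α = atan 0.75 = 36.87°;  2α = 73.74°
n_0 = (+0.6936, +0.7203)
n_1 = (+0.4104, +0.9119)
n_2 = (+0.0115, +0.9999)
n_3 = (-0.5976, -0.8018)
n_4 = (+0.1333, -0.9911)
n_5 = (+0.9496, -0.3135)
  (0,1): δ = 160.31°  ·
  (0,2): δ = 136.74°  ·
  (0,3): δ = 7.22°  ✓
  (0,4): δ = 51.58°  ✓
  (0,5): δ = 115.65°  ·
  (1,2): δ = 156.43°  ·
  (1,3): δ = 12.47°  ✓
  (1,4): δ = 31.89°  ✓
  (1,5): δ = 95.96°  ·
  (2,3): δ = 36.04°  ✓
  (2,4): δ = 8.32°  ✓
  (2,5): δ = 72.39°  ✓
  (3,4): δ = 135.64°  ·
  (3,5): δ = 71.57°  ✓
  (4,5): δ = 115.93°  ·
antipodal pairs: 8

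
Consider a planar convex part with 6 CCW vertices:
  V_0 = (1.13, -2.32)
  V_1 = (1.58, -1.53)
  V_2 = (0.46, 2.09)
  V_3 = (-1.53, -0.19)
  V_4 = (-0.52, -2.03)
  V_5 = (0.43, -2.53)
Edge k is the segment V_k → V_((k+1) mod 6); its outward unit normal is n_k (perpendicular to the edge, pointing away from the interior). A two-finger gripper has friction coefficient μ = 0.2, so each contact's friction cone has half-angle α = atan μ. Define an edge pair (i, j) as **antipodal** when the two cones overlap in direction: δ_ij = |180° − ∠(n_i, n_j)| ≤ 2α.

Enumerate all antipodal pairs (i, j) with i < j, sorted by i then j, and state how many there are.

α = atan 0.2 = 11.31°;  2α = 22.62°
n_0 = (+0.8689, -0.4950)
n_1 = (+0.9553, +0.2956)
n_2 = (-0.7534, +0.6576)
n_3 = (-0.8766, -0.4812)
n_4 = (-0.4657, -0.8849)
n_5 = (+0.2873, -0.9578)
  (0,1): δ = 133.14°  ·
  (0,2): δ = 11.45°  ✓
  (0,3): δ = 58.43°  ·
  (0,4): δ = 91.91°  ·
  (0,5): δ = 136.37°  ·
  (1,2): δ = 58.31°  ·
  (1,3): δ = 11.57°  ✓
  (1,4): δ = 45.05°  ·
  (1,5): δ = 89.51°  ·
  (2,3): δ = 110.12°  ·
  (2,4): δ = 76.64°  ·
  (2,5): δ = 32.19°  ·
  (3,4): δ = 146.52°  ·
  (3,5): δ = 102.06°  ·
  (4,5): δ = 135.54°  ·
antipodal pairs: 2

count = 2; pairs: (0,2), (1,3)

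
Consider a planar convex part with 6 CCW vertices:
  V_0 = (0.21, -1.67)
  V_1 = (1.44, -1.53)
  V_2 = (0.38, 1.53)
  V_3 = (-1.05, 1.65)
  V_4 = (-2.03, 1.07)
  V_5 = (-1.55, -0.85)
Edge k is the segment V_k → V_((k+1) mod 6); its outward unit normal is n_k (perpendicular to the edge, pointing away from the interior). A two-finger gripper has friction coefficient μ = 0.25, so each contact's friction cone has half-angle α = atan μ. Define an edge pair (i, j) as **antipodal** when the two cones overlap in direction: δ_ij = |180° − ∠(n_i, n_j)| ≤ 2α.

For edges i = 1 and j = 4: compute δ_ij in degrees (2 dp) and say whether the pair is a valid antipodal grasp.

α = atan 0.25 = 14.04°;  2α = 28.07°
edge 1: e_1 = (-1.06, +3.06);  n_1 = (+0.9449, +0.3273)
edge 4: e_4 = (+0.48, -1.92);  n_4 = (-0.9701, -0.2425)
∠(n_1, n_4) = 174.93°
δ = |180° − 174.93°| = 5.07°
5.07° ≤ 2α = 28.07°  →  valid

δ = 5.07°, valid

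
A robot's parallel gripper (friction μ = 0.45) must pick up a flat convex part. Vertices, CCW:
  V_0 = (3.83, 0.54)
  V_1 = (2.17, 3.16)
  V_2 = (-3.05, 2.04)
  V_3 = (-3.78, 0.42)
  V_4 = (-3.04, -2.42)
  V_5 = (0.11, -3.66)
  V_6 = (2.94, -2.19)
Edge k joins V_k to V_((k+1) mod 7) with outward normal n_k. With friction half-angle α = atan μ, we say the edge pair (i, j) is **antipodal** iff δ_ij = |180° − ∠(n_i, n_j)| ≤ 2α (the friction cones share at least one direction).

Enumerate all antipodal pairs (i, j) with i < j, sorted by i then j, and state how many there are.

count = 7; pairs: (0,3), (0,4), (1,4), (1,5), (2,5), (2,6), (3,6)

α = atan 0.45 = 24.23°;  2α = 48.46°
n_0 = (+0.8447, +0.5352)
n_1 = (-0.2098, +0.9777)
n_2 = (-0.9117, +0.4108)
n_3 = (-0.9677, -0.2521)
n_4 = (-0.3663, -0.9305)
n_5 = (+0.4610, -0.8874)
n_6 = (+0.9508, -0.3100)
  (0,1): δ = 110.25°  ·
  (0,2): δ = 56.61°  ·
  (0,3): δ = 17.75°  ✓
  (0,4): δ = 36.16°  ✓
  (0,5): δ = 85.09°  ·
  (0,6): δ = 129.59°  ·
  (1,2): δ = 126.37°  ·
  (1,3): δ = 87.51°  ·
  (1,4): δ = 33.60°  ✓
  (1,5): δ = 15.34°  ✓
  (1,6): δ = 59.83°  ·
  (2,3): δ = 141.14°  ·
  (2,4): δ = 87.23°  ·
  (2,5): δ = 38.29°  ✓
  (2,6): δ = 6.20°  ✓
  (3,4): δ = 126.09°  ·
  (3,5): δ = 77.16°  ·
  (3,6): δ = 32.66°  ✓
  (4,5): δ = 131.06°  ·
  (4,6): δ = 86.57°  ·
  (5,6): δ = 135.51°  ·
antipodal pairs: 7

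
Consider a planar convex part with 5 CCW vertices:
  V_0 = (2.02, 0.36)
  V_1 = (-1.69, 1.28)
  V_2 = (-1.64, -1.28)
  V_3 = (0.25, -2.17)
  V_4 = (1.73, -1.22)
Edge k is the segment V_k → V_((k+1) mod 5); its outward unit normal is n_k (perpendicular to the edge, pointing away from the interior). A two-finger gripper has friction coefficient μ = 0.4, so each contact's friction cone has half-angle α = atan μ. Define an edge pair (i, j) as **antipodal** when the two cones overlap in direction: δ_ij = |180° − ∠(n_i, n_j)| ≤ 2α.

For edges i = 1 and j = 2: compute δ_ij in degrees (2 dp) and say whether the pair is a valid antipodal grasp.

δ = 116.33°, invalid

α = atan 0.4 = 21.80°;  2α = 43.60°
edge 1: e_1 = (+0.05, -2.56);  n_1 = (-0.9998, -0.0195)
edge 2: e_2 = (+1.89, -0.89);  n_2 = (-0.4260, -0.9047)
∠(n_1, n_2) = 63.67°
δ = |180° − 63.67°| = 116.33°
116.33° > 2α = 43.60°  →  invalid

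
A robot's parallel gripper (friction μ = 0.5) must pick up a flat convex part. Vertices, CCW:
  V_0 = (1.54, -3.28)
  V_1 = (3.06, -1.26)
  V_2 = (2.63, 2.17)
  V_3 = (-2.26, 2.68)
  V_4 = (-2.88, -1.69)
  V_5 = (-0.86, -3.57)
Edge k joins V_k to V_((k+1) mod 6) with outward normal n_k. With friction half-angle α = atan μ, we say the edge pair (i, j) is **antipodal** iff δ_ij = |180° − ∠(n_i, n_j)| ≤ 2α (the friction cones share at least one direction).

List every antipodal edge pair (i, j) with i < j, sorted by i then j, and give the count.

α = atan 0.5 = 26.57°;  2α = 53.13°
n_0 = (+0.7990, -0.6013)
n_1 = (+0.9922, +0.1244)
n_2 = (+0.1037, +0.9946)
n_3 = (-0.9901, +0.1405)
n_4 = (-0.6813, -0.7320)
n_5 = (+0.1200, -0.9928)
  (0,1): δ = 135.89°  ·
  (0,2): δ = 58.99°  ·
  (0,3): δ = 28.89°  ✓
  (0,4): δ = 84.02°  ·
  (0,5): δ = 133.85°  ·
  (1,2): δ = 103.10°  ·
  (1,3): δ = 15.22°  ✓
  (1,4): δ = 39.91°  ✓
  (1,5): δ = 89.74°  ·
  (2,3): δ = 92.12°  ·
  (2,4): δ = 36.99°  ✓
  (2,5): δ = 12.84°  ✓
  (3,4): δ = 124.87°  ·
  (3,5): δ = 75.04°  ·
  (4,5): δ = 130.17°  ·
antipodal pairs: 5

count = 5; pairs: (0,3), (1,3), (1,4), (2,4), (2,5)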